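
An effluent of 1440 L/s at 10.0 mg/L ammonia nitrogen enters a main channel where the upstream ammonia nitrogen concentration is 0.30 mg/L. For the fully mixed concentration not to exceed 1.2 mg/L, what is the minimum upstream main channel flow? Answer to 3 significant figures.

Set C_mix = 1.2: (Q·0.3000 + 1440·10.00) / (Q + 1440) = 1.2
→ Q = 1440·(10.00 − 1.2)/(1.2 − 0.3000) = 14080 L/s.

14100 L/s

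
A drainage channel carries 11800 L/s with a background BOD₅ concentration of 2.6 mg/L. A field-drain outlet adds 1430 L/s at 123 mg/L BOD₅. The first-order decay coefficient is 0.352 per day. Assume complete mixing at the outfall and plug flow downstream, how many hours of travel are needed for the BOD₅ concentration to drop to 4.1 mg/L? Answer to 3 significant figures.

Flow-weighted average: C = (11800·2.600 + 1430·123.0) / 13230 = 206600/13230 = 15.61 mg/L.
15.61·exp(−k·t) = 4.1 → t = ln(15.61/4.1)/k = 328200 s = 91.17 h.

91.2 h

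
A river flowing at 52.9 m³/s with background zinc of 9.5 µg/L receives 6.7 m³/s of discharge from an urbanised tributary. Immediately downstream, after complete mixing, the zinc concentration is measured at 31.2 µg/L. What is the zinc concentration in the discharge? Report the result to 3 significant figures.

Mass balance: 52.90·9.500 + 6.700·Cₑ = 59.60·31.20
→ Cₑ = (59.60·31.20 − 52.90·9.500) / 6.700 = 202.5 µg/L.

203 µg/L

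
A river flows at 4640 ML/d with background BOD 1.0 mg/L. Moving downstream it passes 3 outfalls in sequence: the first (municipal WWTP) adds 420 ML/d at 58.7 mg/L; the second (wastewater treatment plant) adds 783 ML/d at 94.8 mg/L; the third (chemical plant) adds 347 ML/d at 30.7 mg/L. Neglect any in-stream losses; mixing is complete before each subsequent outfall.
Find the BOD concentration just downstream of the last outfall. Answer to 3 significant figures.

After outfall 1: Q = 4640 + 420.0 = 5060 ML/d; C = (4640·1.000 + 420.0·58.70)/5060 = 5.789 mg/L.
After outfall 2: Q = 5060 + 783.0 = 5843 ML/d; C = (5060·5.789 + 783.0·94.80)/5843 = 17.72 mg/L.
After outfall 3: Q = 5843 + 347.0 = 6190 ML/d; C = (5843·17.72 + 347.0·30.70)/6190 = 18.45 mg/L.

18.4 mg/L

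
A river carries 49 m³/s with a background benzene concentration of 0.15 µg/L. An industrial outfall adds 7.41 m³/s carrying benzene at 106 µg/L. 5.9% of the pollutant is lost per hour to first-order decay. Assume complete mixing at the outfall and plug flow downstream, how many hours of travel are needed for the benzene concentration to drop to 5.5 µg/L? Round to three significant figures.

Mass balance: C = (49.00·0.1500 + 7.410·106.0) / 56.41 = 792.8/56.41 = 14.05 µg/L.
5.9%/h lost → k = −ln(1 − 0.059) = 0.06081 h⁻¹.
14.05·exp(−k·t) = 5.5 → t = ln(14.05/5.5)/k = 55540 s = 15.43 h.

15.4 h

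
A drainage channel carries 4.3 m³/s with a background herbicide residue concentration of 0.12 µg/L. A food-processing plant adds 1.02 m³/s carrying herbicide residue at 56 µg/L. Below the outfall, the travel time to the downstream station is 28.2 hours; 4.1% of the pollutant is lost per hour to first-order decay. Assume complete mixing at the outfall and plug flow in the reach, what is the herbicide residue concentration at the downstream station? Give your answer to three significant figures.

Flow-weighted average: C = (4.300·0.1200 + 1.020·56.00) / 5.320 = 57.64/5.320 = 10.83 µg/L.
4.1%/h lost → k = −ln(1 − 0.041) = 0.04186 h⁻¹.
Decay over the reach: 10.83·exp(−kt) = 10.83·0.3071 = 3.327 µg/L.

3.33 µg/L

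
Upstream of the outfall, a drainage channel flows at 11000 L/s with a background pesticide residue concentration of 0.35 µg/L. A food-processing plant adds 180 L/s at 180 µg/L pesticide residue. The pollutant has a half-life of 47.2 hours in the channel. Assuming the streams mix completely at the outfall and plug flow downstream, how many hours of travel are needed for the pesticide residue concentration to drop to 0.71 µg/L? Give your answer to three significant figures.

Mass balance: C = (11000·0.3500 + 180.0·180.0) / 11180 = 36250/11180 = 3.242 µg/L.
Half-life 47.2 h → k = ln 2 / 47.2 = 0.01469 h⁻¹ = 0.3524 d⁻¹.
3.242·exp(−k·t) = 0.71 → t = ln(3.242/0.71)/k = 372300 s = 103.4 h.

103 h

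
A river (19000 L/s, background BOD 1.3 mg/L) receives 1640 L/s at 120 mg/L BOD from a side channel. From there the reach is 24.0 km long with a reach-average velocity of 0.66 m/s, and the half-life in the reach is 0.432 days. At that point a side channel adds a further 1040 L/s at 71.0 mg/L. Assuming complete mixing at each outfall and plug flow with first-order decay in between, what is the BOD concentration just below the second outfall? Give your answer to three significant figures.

8.61 mg/L

Mass balance: C = (19000·1.300 + 1640·120.0) / 20640 = 221500/20640 = 10.73 mg/L; combined flow 20640 L/s.
Travel time t = 24.0·1000 / 0.66 = 36360 s = 10.10 h.
Half-life 0.432 d → k = ln 2 / 0.432 = 1.605 d⁻¹.
Applying C = C₀e^(−kt): 10.73 × 0.5090 = 5.462 mg/L.
At the second outfall, C = (20640·5.462 + 1040·71.00) / (20640 + 1040) = 8.606 mg/L.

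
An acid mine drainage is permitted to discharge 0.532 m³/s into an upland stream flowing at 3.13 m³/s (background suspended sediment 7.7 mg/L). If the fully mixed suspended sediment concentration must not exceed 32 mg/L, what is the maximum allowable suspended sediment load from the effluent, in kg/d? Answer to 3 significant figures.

8040 kg/d

Mass balance at the limit: 3.130·7.700 + 0.5320·Cₑ = 3.662·32 → Cₑ = 175.0 mg/L.
Load = 0.5320 m³/s × 175.0 g/m³ × 86 400 s/d = 8042 kg/d.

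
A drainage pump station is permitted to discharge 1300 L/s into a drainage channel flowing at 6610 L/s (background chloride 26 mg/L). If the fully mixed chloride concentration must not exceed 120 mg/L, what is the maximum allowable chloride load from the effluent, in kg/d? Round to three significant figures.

Mass balance at the limit: 6610·26.00 + 1300·Cₑ = 7910·120 → Cₑ = 598.0 mg/L.
1300 L/s = 1.300 m³/s. Load = 1.300 m³/s × 598.0 g/m³ × 86 400 s/d = 67160 kg/d.

67200 kg/d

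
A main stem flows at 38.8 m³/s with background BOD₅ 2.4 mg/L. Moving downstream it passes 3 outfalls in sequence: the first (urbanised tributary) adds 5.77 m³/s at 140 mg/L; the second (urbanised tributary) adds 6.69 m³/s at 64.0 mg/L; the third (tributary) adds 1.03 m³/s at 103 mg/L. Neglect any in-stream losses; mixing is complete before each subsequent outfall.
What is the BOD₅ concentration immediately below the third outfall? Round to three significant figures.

After outfall 1: Q = 38.80 + 5.770 = 44.57 m³/s; C = (38.80·2.400 + 5.770·140.0)/44.57 = 20.21 mg/L.
After outfall 2: Q = 44.57 + 6.690 = 51.26 m³/s; C = (44.57·20.21 + 6.690·64.00)/51.26 = 25.93 mg/L.
After outfall 3: Q = 51.26 + 1.030 = 52.29 m³/s; C = (51.26·25.93 + 1.030·103.0)/52.29 = 27.45 mg/L.

27.4 mg/L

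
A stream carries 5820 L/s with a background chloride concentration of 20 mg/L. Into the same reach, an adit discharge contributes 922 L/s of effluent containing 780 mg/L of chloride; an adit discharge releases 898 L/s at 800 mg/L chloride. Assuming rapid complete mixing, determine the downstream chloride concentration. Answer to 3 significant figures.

Mass balance: C = (5820·20.00 + 922.0·780.0 + 898.0·800.0) / 7640 = 1554000/7640 = 203.4 mg/L.

203 mg/L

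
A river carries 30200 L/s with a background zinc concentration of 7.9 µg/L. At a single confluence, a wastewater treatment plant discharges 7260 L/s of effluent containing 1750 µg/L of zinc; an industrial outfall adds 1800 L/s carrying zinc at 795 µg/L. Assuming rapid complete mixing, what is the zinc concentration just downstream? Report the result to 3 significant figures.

Mass balance: C = (30200·7.900 + 7260·1750 + 1800·795.0) / 39260 = 14370000/39260 = 366.1 µg/L.

366 µg/L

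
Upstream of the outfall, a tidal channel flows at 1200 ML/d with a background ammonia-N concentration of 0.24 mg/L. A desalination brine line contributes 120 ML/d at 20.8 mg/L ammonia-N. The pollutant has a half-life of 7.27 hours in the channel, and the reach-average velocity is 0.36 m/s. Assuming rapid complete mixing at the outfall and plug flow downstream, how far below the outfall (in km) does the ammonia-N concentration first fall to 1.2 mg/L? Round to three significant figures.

Flow-weighted average: C = (1200·0.2400 + 120.0·20.80) / 1320 = 2784/1320 = 2.109 mg/L.
Half-life 7.27 h → k = ln 2 / 7.27 = 0.09534 h⁻¹ = 2.288 d⁻¹.
Set 2.109·exp(−k·t) = 1.2 → t = ln(2.109/1.2)/k = 21290 s = 5.915 h.
Distance = v·t = 0.36·21290 = 7666 m = 7.666 km.

7.67 km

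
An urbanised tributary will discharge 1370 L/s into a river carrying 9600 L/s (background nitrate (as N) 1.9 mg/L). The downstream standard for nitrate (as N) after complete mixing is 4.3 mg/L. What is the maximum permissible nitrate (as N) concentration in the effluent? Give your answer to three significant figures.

21.1 mg/L

At the limit, (Qr·Cr + Qe·Cₑ)/(Qr + Qe) = 4.3:
Cₑ = (10970·4.3 − 9600·1.900) / 1370 = 21.12 mg/L.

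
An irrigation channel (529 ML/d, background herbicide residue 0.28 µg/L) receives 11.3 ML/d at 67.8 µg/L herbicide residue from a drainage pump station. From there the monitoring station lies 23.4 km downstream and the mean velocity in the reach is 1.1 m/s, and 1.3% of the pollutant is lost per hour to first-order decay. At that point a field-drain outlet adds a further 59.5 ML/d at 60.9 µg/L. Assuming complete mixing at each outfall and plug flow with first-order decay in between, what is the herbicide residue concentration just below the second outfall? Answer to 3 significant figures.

Conservation of mass: C = (529.0·0.2800 + 11.30·67.80) / 540.3 = 914.3/540.3 = 1.692 µg/L; combined flow 540.3 ML/d.
Travel time t = 23.4·1000 / 1.1 = 21270 s = 5.909 h.
1.3%/h lost → k = −ln(1 − 0.013) = 0.01309 h⁻¹.
Decay over the reach: 1.692·exp(−kt) = 1.692·0.9256 = 1.566 µg/L.
Second outfall: C = (540.3·1.566 + 59.50·60.90)/599.8 = 7.452 µg/L.

7.45 µg/L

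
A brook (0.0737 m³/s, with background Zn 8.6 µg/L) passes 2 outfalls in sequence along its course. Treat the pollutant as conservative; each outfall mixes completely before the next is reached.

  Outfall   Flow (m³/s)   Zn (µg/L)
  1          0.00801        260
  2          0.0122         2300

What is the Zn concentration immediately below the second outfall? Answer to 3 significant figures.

328 µg/L

Below outfall 1: Q → 0.08171 m³/s, C = (0.07370·8.600 + 0.008010·260.0)/0.08171 = 33.24 µg/L.
Below outfall 2: Q → 0.09391 m³/s, C = (0.08171·33.24 + 0.01220·2300)/0.09391 = 327.7 µg/L.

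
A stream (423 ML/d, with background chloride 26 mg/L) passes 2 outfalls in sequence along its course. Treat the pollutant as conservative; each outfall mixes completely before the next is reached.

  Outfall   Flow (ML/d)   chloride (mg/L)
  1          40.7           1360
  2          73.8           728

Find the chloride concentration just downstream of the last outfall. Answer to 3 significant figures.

223 mg/L

Outfall 1: combined Q = 463.7 ML/d; C = (423.0·26.00 + 40.70·1360)/463.7 = 143.1 mg/L.
Outfall 2: combined Q = 537.5 ML/d; C = (463.7·143.1 + 73.80·728.0)/537.5 = 223.4 mg/L.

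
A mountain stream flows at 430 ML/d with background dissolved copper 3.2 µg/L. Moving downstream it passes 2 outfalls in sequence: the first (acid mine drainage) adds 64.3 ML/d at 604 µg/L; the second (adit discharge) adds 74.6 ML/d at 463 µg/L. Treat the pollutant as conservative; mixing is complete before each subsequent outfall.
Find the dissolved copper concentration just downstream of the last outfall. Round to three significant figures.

Below outfall 1: Q → 494.3 ML/d, C = (430.0·3.200 + 64.30·604.0)/494.3 = 81.35 µg/L.
Below outfall 2: Q → 568.9 ML/d, C = (494.3·81.35 + 74.60·463.0)/568.9 = 131.4 µg/L.

131 µg/L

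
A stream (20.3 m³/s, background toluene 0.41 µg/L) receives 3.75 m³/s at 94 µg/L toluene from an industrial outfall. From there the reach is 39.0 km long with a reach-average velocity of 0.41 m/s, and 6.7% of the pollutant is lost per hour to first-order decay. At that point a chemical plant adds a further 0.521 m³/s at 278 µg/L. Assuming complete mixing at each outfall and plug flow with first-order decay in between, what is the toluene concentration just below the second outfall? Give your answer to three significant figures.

Flow-weighted average: C = (20.30·0.4100 + 3.750·94.00) / 24.05 = 360.8/24.05 = 15.00 µg/L; combined flow 24.05 m³/s.
Travel time t = 39.0·1000 / 0.41 = 95120 s = 26.42 h.
6.7%/h lost → k = −ln(1 − 0.067) = 0.06935 h⁻¹.
Decay over the reach: 15.00·exp(−kt) = 15.00·0.1600 = 2.401 µg/L.
At the second outfall, C = (24.05·2.401 + 0.5210·278.0) / (24.05 + 0.5210) = 8.245 µg/L.

8.24 µg/L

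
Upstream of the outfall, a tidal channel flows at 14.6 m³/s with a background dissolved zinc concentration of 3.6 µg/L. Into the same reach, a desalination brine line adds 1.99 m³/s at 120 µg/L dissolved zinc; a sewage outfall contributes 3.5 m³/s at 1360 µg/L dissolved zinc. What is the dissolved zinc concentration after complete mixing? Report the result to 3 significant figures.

Mass balance: C = (14.60·3.600 + 1.990·120.0 + 3.500·1360) / 20.09 = 5051/20.09 = 251.4 µg/L.

251 µg/L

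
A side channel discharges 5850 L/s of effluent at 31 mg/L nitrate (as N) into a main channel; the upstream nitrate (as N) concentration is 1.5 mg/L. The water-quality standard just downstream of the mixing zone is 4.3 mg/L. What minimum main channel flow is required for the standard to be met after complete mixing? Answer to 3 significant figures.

Set C_mix = 4.3: (Q·1.500 + 5850·31.00) / (Q + 5850) = 4.3
→ Q = 5850·(31.00 − 4.3)/(4.3 − 1.500) = 55780 L/s.

55800 L/s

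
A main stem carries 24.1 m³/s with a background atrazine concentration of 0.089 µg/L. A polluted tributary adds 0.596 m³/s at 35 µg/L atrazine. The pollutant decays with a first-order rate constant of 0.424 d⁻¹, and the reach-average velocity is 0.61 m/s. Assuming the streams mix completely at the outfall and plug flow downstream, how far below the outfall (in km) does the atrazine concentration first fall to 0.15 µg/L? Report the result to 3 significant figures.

Mass balance: C = (24.10·0.08900 + 0.5960·35.00) / 24.70 = 23.00/24.70 = 0.9315 µg/L.
Set 0.9315·exp(−k·t) = 0.15 → t = ln(0.9315/0.15)/k = 372100 s = 103.4 h.
Distance = v·t = 0.61·372100 = 227000 m = 227.0 km.

227 km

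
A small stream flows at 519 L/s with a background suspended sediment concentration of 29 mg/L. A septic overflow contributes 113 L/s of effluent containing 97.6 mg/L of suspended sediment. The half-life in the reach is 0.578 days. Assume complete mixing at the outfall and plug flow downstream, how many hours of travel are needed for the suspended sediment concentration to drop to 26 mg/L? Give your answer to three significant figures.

9.24 h

After mixing, C = (519.0·29.00 + 113.0·97.60) / 632.0 = 26080/632.0 = 41.27 mg/L.
Half-life 0.578 d → k = ln 2 / 0.578 = 1.199 d⁻¹.
41.27·exp(−k·t) = 26 → t = ln(41.27/26)/k = 33280 s = 9.245 h.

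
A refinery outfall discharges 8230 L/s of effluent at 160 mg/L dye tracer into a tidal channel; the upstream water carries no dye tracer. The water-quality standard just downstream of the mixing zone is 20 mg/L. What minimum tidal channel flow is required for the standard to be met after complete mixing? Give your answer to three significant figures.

57600 L/s

Set C_mix = 20: (Q·0 + 8230·160.0) / (Q + 8230) = 20
→ Q = 8230·(160.0 − 20)/(20 − 0) = 57610 L/s.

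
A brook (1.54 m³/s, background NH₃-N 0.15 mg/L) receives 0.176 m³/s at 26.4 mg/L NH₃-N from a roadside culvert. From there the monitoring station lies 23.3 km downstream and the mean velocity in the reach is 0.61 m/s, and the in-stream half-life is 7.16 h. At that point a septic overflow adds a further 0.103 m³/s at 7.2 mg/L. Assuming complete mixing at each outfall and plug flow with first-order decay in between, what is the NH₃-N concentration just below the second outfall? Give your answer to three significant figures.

1.37 mg/L

Mixed concentration C = ΣQC/ΣQ = (1.540·0.1500 + 0.1760·26.40) / 1.716 = 4.877/1.716 = 2.842 mg/L; combined flow 1.716 m³/s.
Travel time t = 23.3·1000 / 0.61 = 38200 s = 10.61 h.
Half-life 7.16 h → k = ln 2 / 7.16 = 0.09681 h⁻¹ = 2.323 d⁻¹.
First-order decay: C = 2.842·exp(−k·t) = 2.842·0.3580 = 1.018 mg/L.
At the second outfall, C = (1.716·1.018 + 0.1030·7.200) / (1.716 + 0.1030) = 1.368 mg/L.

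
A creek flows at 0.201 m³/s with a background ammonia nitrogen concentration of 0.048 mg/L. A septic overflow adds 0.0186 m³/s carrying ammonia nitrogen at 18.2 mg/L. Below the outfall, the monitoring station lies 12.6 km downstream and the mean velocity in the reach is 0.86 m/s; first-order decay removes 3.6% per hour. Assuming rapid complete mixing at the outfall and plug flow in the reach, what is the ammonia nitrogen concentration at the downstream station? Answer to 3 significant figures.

After mixing, C = (0.2010·0.04800 + 0.01860·18.20) / 0.2196 = 0.3482/0.2196 = 1.585 mg/L.
Travel time t = 12.6·1000 / 0.86 = 14650 s = 4.070 h.
3.6%/h lost → k = −ln(1 − 0.036) = 0.03666 h⁻¹.
Applying C = C₀e^(−kt): 1.585 × 0.8614 = 1.366 mg/L.

1.37 mg/L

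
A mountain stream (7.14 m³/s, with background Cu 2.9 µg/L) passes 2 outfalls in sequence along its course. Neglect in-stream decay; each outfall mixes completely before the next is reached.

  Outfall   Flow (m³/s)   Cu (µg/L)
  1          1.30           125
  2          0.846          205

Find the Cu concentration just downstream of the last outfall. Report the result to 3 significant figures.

38.4 µg/L

Below outfall 1: Q → 8.440 m³/s, C = (7.140·2.900 + 1.300·125.0)/8.440 = 21.71 µg/L.
Below outfall 2: Q → 9.286 m³/s, C = (8.440·21.71 + 0.8460·205.0)/9.286 = 38.41 µg/L.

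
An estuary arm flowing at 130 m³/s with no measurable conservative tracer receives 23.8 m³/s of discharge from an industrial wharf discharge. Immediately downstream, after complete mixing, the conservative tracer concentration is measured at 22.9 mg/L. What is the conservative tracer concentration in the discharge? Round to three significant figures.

Mass balance: 130.0·0 + 23.80·Cₑ = 153.8·22.90
→ Cₑ = (153.8·22.90 − 130.0·0) / 23.80 = 148.0 mg/L.

148 mg/L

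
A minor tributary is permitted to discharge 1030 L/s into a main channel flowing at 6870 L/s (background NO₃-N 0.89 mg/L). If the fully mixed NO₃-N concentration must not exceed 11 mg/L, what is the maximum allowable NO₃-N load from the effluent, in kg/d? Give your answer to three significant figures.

Mass balance at the limit: 6870·0.8900 + 1030·Cₑ = 7900·11 → Cₑ = 78.43 mg/L.
1030 L/s = 1.030 m³/s. Load = 1.030 m³/s × 78.43 g/m³ × 86 400 s/d = 6980 kg/d.

6980 kg/d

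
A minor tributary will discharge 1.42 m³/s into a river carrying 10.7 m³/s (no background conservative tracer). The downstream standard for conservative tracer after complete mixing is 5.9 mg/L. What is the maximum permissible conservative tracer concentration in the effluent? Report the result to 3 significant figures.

At the limit, (Qr·Cr + Qe·Cₑ)/(Qr + Qe) = 5.9:
Cₑ = (12.12·5.9 − 10.70·0) / 1.420 = 50.36 mg/L.

50.4 mg/L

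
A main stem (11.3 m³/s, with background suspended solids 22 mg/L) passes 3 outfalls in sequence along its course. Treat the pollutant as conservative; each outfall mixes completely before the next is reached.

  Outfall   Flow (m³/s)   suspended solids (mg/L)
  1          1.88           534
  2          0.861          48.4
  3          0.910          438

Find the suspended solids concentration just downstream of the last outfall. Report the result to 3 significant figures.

113 mg/L

After outfall 1: Q = 11.30 + 1.880 = 13.18 m³/s; C = (11.30·22.00 + 1.880·534.0)/13.18 = 95.03 mg/L.
After outfall 2: Q = 13.18 + 0.8610 = 14.04 m³/s; C = (13.18·95.03 + 0.8610·48.40)/14.04 = 92.17 mg/L.
After outfall 3: Q = 14.04 + 0.9100 = 14.95 m³/s; C = (14.04·92.17 + 0.9100·438.0)/14.95 = 113.2 mg/L.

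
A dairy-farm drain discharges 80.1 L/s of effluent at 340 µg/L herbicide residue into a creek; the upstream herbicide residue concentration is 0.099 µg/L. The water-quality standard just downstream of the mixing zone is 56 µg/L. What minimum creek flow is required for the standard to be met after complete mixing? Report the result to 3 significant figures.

Set C_mix = 56: (Q·0.09900 + 80.10·340.0) / (Q + 80.10) = 56
→ Q = 80.10·(340.0 − 56)/(56 − 0.09900) = 406.9 L/s.

407 L/s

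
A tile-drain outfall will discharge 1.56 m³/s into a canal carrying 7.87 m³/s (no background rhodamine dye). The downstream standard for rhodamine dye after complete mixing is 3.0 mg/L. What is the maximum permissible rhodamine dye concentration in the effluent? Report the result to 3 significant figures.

18.1 mg/L

At the limit, (Qr·Cr + Qe·Cₑ)/(Qr + Qe) = 3.0:
Cₑ = (9.430·3.0 − 7.870·0) / 1.560 = 18.13 mg/L.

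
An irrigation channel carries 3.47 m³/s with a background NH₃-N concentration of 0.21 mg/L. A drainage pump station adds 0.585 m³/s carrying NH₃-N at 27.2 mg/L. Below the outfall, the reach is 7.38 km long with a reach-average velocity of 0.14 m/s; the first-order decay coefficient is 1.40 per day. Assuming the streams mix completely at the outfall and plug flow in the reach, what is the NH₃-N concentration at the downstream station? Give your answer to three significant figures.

1.75 mg/L

Conservation of mass: C = (3.470·0.2100 + 0.5850·27.20) / 4.055 = 16.64/4.055 = 4.104 mg/L.
Travel time t = 7.38·1000 / 0.14 = 52710 s = 14.64 h.
Decay over the reach: 4.104·exp(−kt) = 4.104·0.4256 = 1.747 mg/L.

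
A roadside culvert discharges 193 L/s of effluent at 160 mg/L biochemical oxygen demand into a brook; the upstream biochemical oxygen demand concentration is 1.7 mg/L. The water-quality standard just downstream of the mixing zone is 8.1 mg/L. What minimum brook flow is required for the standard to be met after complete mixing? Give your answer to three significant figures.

Set C_mix = 8.1: (Q·1.700 + 193.0·160.0) / (Q + 193.0) = 8.1
→ Q = 193.0·(160.0 − 8.1)/(8.1 − 1.700) = 4581 L/s.

4580 L/s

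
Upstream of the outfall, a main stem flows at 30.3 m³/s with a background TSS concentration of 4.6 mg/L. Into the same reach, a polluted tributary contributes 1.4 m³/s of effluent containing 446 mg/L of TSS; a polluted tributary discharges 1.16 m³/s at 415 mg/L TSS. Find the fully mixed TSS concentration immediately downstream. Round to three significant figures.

37.9 mg/L

Mixed concentration C = ΣQC/ΣQ = (30.30·4.600 + 1.400·446.0 + 1.160·415.0) / 32.86 = 1245/32.86 = 37.89 mg/L.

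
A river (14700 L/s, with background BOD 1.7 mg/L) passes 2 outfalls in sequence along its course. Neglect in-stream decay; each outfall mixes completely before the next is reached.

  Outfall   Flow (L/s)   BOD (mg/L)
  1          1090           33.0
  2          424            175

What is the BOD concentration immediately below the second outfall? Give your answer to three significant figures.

8.34 mg/L

Outfall 1: combined Q = 15790 L/s; C = (14700·1.700 + 1090·33.00)/15790 = 3.861 mg/L.
Outfall 2: combined Q = 16210 L/s; C = (15790·3.861 + 424.0·175.0)/16210 = 8.336 mg/L.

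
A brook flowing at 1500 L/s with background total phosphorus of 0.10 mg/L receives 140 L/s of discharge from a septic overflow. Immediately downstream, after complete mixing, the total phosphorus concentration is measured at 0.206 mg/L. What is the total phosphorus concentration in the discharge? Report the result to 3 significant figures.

Mass balance: 1500·0.1000 + 140.0·Cₑ = 1640·0.2060
→ Cₑ = (1640·0.2060 − 1500·0.1000) / 140.0 = 1.342 mg/L.

1.34 mg/L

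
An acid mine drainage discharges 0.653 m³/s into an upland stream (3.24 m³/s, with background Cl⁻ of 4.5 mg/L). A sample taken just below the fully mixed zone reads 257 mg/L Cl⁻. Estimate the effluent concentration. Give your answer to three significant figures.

Mass balance: 3.240·4.500 + 0.6530·Cₑ = 3.893·257.0
→ Cₑ = (3.893·257.0 − 3.240·4.500) / 0.6530 = 1510 mg/L.

1510 mg/L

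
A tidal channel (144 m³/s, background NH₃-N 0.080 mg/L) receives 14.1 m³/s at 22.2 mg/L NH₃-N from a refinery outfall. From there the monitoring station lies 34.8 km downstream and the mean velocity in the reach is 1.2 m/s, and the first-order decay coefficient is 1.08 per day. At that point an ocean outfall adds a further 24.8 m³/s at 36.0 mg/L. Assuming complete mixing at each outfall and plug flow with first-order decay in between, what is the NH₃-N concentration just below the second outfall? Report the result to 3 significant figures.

6.12 mg/L

Conservation of mass: C = (144.0·0.08000 + 14.10·22.20) / 158.1 = 324.5/158.1 = 2.053 mg/L; combined flow 158.1 m³/s.
Travel time t = 34.8·1000 / 1.2 = 29000 s = 8.056 h.
After decay, C = 2.053 × e^(−kt) = 2.053 × 0.6959 = 1.429 mg/L.
At the second outfall, C = (158.1·1.429 + 24.80·36.00) / (158.1 + 24.80) = 6.116 mg/L.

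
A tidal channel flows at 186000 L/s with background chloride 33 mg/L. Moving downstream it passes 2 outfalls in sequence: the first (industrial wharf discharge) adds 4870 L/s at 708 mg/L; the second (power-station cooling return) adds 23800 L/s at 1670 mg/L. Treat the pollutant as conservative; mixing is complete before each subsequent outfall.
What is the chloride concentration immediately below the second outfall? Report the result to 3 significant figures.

230 mg/L

After outfall 1: Q = 186000 + 4870 = 190900 L/s; C = (186000·33.00 + 4870·708.0)/190900 = 50.22 mg/L.
After outfall 2: Q = 190900 + 23800 = 214700 L/s; C = (190900·50.22 + 23800·1670)/214700 = 229.8 mg/L.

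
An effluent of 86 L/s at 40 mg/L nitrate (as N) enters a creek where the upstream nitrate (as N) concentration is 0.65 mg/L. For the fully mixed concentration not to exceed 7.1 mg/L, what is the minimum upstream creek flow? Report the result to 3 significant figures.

Set C_mix = 7.1: (Q·0.6500 + 86.00·40.00) / (Q + 86.00) = 7.1
→ Q = 86.00·(40.00 − 7.1)/(7.1 − 0.6500) = 438.7 L/s.

439 L/s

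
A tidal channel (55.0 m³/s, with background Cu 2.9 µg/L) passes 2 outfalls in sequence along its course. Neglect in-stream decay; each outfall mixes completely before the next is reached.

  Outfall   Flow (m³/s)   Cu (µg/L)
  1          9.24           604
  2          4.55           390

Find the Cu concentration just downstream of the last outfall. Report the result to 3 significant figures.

Below outfall 1: Q → 64.24 m³/s, C = (55.00·2.900 + 9.240·604.0)/64.24 = 89.36 µg/L.
Below outfall 2: Q → 68.79 m³/s, C = (64.24·89.36 + 4.550·390.0)/68.79 = 109.2 µg/L.

109 µg/L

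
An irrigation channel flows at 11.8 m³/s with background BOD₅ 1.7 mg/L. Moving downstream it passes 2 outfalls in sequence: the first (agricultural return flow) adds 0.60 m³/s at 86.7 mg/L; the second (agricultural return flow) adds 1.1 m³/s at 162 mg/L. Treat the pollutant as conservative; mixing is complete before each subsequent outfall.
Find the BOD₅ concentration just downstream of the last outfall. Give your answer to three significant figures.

Below outfall 1: Q → 12.40 m³/s, C = (11.80·1.700 + 0.6000·86.70)/12.40 = 5.813 mg/L.
Below outfall 2: Q → 13.50 m³/s, C = (12.40·5.813 + 1.100·162.0)/13.50 = 18.54 mg/L.

18.5 mg/L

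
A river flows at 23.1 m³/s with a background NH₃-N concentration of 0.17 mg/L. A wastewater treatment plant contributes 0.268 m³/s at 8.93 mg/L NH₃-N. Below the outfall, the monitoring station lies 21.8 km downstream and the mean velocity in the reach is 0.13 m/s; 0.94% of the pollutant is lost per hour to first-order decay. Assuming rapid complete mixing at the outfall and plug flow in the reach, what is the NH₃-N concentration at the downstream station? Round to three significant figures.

0.174 mg/L

Mixed concentration C = ΣQC/ΣQ = (23.10·0.1700 + 0.2680·8.930) / 23.37 = 6.320/23.37 = 0.2705 mg/L.
Travel time t = 21.8·1000 / 0.13 = 167700 s = 46.58 h.
0.94%/h lost → k = −ln(1 − 0.0094) = 0.009444 h⁻¹.
Applying C = C₀e^(−kt): 0.2705 × 0.6441 = 0.1742 mg/L.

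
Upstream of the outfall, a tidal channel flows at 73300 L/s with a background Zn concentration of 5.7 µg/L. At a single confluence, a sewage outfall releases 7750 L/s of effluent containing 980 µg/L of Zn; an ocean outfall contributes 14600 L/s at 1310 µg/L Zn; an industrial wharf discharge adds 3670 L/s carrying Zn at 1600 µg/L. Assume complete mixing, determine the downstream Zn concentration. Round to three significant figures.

After mixing, C = (73300·5.700 + 7750·980.0 + 14600·1310 + 3670·1600) / 99320 = 33010000/99320 = 332.4 µg/L.

332 µg/L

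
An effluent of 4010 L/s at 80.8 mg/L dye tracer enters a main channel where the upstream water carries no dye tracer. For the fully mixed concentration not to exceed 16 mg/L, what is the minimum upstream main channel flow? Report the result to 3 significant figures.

16200 L/s

Set C_mix = 16: (Q·0 + 4010·80.80) / (Q + 4010) = 16
→ Q = 4010·(80.80 − 16)/(16 − 0) = 16240 L/s.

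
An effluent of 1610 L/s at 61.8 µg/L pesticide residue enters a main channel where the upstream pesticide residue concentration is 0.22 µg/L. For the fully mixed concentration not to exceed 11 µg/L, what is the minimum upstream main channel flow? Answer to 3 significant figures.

Set C_mix = 11: (Q·0.2200 + 1610·61.80) / (Q + 1610) = 11
→ Q = 1610·(61.80 − 11)/(11 − 0.2200) = 7587 L/s.

7590 L/s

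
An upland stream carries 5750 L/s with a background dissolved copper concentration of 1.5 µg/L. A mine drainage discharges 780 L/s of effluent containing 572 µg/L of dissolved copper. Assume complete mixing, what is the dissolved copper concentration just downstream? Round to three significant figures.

Mixed concentration C = ΣQC/ΣQ = (5750·1.500 + 780.0·572.0) / 6530 = 454800/6530 = 69.65 µg/L.

69.6 µg/L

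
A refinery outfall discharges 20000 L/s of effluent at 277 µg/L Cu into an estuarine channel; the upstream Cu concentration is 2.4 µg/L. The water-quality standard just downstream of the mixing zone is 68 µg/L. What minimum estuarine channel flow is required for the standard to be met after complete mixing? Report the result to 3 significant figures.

63700 L/s

Set C_mix = 68: (Q·2.400 + 20000·277.0) / (Q + 20000) = 68
→ Q = 20000·(277.0 − 68)/(68 − 2.400) = 63720 L/s.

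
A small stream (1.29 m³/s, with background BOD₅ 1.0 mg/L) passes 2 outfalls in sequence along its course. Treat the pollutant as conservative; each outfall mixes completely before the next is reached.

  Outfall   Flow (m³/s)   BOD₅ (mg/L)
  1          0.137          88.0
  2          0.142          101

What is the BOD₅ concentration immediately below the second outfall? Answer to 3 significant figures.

17.6 mg/L

After outfall 1: Q = 1.290 + 0.1370 = 1.427 m³/s; C = (1.290·1.000 + 0.1370·88.00)/1.427 = 9.352 mg/L.
After outfall 2: Q = 1.427 + 0.1420 = 1.569 m³/s; C = (1.427·9.352 + 0.1420·101.0)/1.569 = 17.65 mg/L.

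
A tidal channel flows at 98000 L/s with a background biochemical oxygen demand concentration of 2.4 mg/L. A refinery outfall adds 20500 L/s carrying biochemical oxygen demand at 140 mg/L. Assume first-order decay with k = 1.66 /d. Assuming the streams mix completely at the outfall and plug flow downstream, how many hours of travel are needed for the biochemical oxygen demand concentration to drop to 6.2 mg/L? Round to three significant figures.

Conservation of mass: C = (98000·2.400 + 20500·140.0) / 118500 = 3105000/118500 = 26.20 mg/L.
26.20·exp(−k·t) = 6.2 → t = ln(26.20/6.2)/k = 75020 s = 20.84 h.

20.8 h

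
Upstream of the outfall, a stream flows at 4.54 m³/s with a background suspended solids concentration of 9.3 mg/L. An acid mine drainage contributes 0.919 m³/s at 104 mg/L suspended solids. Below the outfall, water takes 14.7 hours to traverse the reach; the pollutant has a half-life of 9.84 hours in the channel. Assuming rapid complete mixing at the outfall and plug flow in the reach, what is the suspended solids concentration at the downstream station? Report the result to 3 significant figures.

Flow-weighted average: C = (4.540·9.300 + 0.9190·104.0) / 5.459 = 137.8/5.459 = 25.24 mg/L.
Half-life 9.84 h → k = ln 2 / 9.84 = 0.07044 h⁻¹ = 1.691 d⁻¹.
Applying C = C₀e^(−kt): 25.24 × 0.3551 = 8.962 mg/L.

8.96 mg/L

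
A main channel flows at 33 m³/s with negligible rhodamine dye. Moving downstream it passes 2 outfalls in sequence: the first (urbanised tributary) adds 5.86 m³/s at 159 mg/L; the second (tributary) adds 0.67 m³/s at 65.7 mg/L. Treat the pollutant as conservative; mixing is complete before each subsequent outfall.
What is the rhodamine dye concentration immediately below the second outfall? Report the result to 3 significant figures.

24.7 mg/L

Below outfall 1: Q → 38.86 m³/s, C = (33.00·0 + 5.860·159.0)/38.86 = 23.98 mg/L.
Below outfall 2: Q → 39.53 m³/s, C = (38.86·23.98 + 0.6700·65.70)/39.53 = 24.68 mg/L.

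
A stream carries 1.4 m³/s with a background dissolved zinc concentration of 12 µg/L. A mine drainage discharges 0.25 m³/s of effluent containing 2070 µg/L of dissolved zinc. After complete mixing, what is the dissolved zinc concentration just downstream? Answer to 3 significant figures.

324 µg/L

Flow-weighted average: C = (1.400·12.00 + 0.2500·2070) / 1.650 = 534.3/1.650 = 323.8 µg/L.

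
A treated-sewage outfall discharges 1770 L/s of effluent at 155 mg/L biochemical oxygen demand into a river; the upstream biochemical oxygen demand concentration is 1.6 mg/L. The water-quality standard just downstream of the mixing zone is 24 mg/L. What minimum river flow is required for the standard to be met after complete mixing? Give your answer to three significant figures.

10400 L/s

Set C_mix = 24: (Q·1.600 + 1770·155.0) / (Q + 1770) = 24
→ Q = 1770·(155.0 − 24)/(24 − 1.600) = 10350 L/s.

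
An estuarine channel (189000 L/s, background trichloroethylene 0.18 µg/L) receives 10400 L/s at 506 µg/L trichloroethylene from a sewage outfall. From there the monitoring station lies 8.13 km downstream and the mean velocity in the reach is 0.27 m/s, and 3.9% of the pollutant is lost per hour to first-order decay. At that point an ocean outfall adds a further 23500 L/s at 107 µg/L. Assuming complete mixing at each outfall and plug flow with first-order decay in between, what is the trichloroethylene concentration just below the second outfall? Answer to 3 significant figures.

Flow-weighted average: C = (189000·0.1800 + 10400·506.0) / 199400 = 5296000/199400 = 26.56 µg/L; combined flow 199400 L/s.
Travel time t = 8.13·1000 / 0.27 = 30110 s = 8.364 h.
3.9%/h lost → k = −ln(1 − 0.039) = 0.03978 h⁻¹.
Applying C = C₀e^(−kt): 26.56 × 0.7170 = 19.04 µg/L.
Second outfall: C = (199400·19.04 + 23500·107.0)/222900 = 28.32 µg/L.

28.3 µg/L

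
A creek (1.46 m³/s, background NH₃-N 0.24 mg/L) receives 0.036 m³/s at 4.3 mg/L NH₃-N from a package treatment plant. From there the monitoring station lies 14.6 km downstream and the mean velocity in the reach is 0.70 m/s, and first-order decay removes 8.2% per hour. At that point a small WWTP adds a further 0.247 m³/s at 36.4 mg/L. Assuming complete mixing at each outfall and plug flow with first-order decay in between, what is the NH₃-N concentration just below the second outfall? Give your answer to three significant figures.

Conservation of mass: C = (1.460·0.2400 + 0.03600·4.300) / 1.496 = 0.5052/1.496 = 0.3377 mg/L; combined flow 1.496 m³/s.
Travel time t = 14.6·1000 / 0.70 = 20860 s = 5.794 h.
8.2%/h lost → k = −ln(1 − 0.082) = 0.08556 h⁻¹.
Applying C = C₀e^(−kt): 0.3377 × 0.6091 = 0.2057 mg/L.
Second outfall: C = (1.496·0.2057 + 0.2470·36.40)/1.743 = 5.335 mg/L.

5.33 mg/L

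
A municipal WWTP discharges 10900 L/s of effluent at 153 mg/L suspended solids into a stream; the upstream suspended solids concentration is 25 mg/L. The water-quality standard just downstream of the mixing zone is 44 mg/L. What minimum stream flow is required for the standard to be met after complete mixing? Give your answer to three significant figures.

Set C_mix = 44: (Q·25.00 + 10900·153.0) / (Q + 10900) = 44
→ Q = 10900·(153.0 − 44)/(44 − 25.00) = 62530 L/s.

62500 L/s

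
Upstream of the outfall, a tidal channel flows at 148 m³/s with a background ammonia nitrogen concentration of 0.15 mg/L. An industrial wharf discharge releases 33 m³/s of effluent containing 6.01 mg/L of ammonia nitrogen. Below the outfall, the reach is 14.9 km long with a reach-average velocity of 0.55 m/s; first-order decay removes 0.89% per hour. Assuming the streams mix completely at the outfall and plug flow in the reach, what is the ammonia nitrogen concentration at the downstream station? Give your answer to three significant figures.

1.14 mg/L

Flow-weighted average: C = (148.0·0.1500 + 33.00·6.010) / 181.0 = 220.5/181.0 = 1.218 mg/L.
Travel time t = 14.9·1000 / 0.55 = 27090 s = 7.525 h.
0.89%/h lost → k = −ln(1 − 0.0089) = 0.008940 h⁻¹.
Applying C = C₀e^(−kt): 1.218 × 0.9349 = 1.139 mg/L.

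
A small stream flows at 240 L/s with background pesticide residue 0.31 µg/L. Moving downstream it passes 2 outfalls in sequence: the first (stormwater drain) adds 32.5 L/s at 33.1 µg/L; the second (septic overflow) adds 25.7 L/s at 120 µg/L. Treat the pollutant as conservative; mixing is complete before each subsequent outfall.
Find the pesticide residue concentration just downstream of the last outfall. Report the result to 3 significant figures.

Outfall 1: combined Q = 272.5 L/s; C = (240.0·0.3100 + 32.50·33.10)/272.5 = 4.221 µg/L.
Outfall 2: combined Q = 298.2 L/s; C = (272.5·4.221 + 25.70·120.0)/298.2 = 14.20 µg/L.

14.2 µg/L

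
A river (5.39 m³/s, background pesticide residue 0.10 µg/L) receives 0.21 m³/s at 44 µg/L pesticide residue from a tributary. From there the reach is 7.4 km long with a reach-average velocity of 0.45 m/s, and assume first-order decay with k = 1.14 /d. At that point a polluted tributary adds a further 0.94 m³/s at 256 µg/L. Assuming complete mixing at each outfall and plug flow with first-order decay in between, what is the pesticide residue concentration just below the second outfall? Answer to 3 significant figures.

38.0 µg/L

Flow-weighted average: C = (5.390·0.1000 + 0.2100·44.00) / 5.600 = 9.779/5.600 = 1.746 µg/L; combined flow 5.600 m³/s.
Travel time t = 7.4·1000 / 0.45 = 16440 s = 4.568 h.
After decay, C = 1.746 × e^(−kt) = 1.746 × 0.8049 = 1.406 µg/L.
At the second outfall, C = (5.600·1.406 + 0.9400·256.0) / (5.600 + 0.9400) = 38.00 µg/L.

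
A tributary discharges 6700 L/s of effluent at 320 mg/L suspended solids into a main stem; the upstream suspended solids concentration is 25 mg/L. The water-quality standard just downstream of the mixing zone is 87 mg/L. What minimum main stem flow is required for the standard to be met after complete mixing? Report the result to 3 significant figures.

Set C_mix = 87: (Q·25.00 + 6700·320.0) / (Q + 6700) = 87
→ Q = 6700·(320.0 − 87)/(87 − 25.00) = 25180 L/s.

25200 L/s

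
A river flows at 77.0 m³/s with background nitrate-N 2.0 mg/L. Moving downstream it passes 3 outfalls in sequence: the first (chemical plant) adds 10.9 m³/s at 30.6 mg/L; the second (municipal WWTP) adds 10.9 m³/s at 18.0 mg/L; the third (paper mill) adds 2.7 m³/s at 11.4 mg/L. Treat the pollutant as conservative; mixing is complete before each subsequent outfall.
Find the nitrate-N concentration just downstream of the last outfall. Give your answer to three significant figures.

7.04 mg/L

After outfall 1: Q = 77.00 + 10.90 = 87.90 m³/s; C = (77.00·2.000 + 10.90·30.60)/87.90 = 5.547 mg/L.
After outfall 2: Q = 87.90 + 10.90 = 98.80 m³/s; C = (87.90·5.547 + 10.90·18.00)/98.80 = 6.920 mg/L.
After outfall 3: Q = 98.80 + 2.700 = 101.5 m³/s; C = (98.80·6.920 + 2.700·11.40)/101.5 = 7.040 mg/L.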